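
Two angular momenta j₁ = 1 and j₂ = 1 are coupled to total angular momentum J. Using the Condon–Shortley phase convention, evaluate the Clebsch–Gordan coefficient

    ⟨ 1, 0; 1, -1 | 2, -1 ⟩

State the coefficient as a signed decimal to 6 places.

+0.707107

triangle: 0!*2!*2!/5! = 4/120
(j±m)!: 1!*1!*0!*2!*1!*3! = 12
prefactor² = (2J+1)*Δ*N² = 2
  k=0: +1/(0!*0!*1!*0!*1!*2!) = 1/2
Σ = 1/2  ⇒  CG² = 2*1/2² = 1/2
CG = +√(1/2) = +0.707107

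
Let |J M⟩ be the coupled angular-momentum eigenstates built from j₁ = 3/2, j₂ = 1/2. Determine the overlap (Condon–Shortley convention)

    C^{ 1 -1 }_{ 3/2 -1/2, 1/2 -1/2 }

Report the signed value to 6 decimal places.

+√(1/4) = +0.500000

triangle: 1!·2!·0!/4! = 2/24
(j±m)!: 1!·2!·0!·1!·0!·2! = 4
prefactor² = (2J+1)·Δ·N² = 1
  k=0: +1/(0!·1!·2!·0!·0!·0!) = 1/2
Σ = 1/2  ⇒  CG² = 1·1/2² = 1/4
CG = +√(1/4) = +0.500000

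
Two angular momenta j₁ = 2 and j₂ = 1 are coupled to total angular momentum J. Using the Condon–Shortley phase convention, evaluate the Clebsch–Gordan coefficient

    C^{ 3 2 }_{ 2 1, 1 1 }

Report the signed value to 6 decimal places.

triangle: 0!·4!·2!/7! = 48/5040
(j±m)!: 3!·1!·2!·0!·5!·1! = 1440
prefactor² = (2J+1)·Δ·N² = 96
  k=0: +1/(0!·0!·1!·2!·3!·0!) = 1/12
Σ = 1/12  ⇒  CG² = 96·1/12² = 2/3
CG = +√(2/3) = +0.816497

+0.816497  (= +√(2/3))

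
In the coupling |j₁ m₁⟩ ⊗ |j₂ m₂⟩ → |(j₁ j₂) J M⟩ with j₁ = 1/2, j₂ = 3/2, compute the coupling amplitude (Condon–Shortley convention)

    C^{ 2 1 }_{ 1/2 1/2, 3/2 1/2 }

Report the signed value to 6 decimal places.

+√(3/4) ≈ +0.866025

j₁+j₂−J=0  J+j₁−j₂=1  J−j₁+j₂=3  j₁+j₂+J+1=5
(j₁±m₁, j₂±m₂, J±M) = (1,0,2,1,3,1)
P² = 3
sum k=0..0:
  [0] +1/2 = 1/2
S = 1/2
C² = P²·S² = 3/4 ; C = +0.866025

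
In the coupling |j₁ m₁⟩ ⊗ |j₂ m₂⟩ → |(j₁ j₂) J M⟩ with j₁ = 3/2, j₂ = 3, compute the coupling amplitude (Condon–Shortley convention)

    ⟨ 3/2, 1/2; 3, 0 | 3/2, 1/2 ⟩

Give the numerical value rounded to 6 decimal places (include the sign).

−√(9/35) = -0.507093

triangle: 3!*0!*3!/7! = 36/5040
(j±m)!: 2!*1!*3!*3!*2!*1! = 144
prefactor² = (2J+1)*Δ*N² = 144/35
  k=1: −1/(1!*2!*0!*2!*0!*1!) = -1/4
Σ = -1/4  ⇒  CG² = 144/35*(-1/4)² = 9/35
CG = −√(9/35) = -0.507093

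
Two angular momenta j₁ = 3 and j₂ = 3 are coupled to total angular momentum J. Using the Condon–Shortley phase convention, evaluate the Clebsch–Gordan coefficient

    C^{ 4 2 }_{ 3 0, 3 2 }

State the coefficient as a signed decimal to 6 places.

+√(3/154) = +0.139573

j₁+j₂−J=2  J+j₁−j₂=4  J−j₁+j₂=4  j₁+j₂+J+1=11
(j₁±m₁, j₂±m₂, J±M) = (3,3,5,1,6,2)
P² = 124416/77
sum k=1..2:
  [1] −1/96 = -1/96
  [2] +1/72 = 1/72
S = 1/288
C² = P²·S² = 3/154 ; C = +0.139573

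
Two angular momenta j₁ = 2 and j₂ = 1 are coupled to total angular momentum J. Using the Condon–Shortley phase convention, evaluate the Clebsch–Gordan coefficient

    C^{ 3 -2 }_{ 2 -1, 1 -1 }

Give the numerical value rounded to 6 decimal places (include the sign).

+0.816497  (= +√(2/3))

j₁+j₂−J=0  J+j₁−j₂=4  J−j₁+j₂=2  j₁+j₂+J+1=7
(j₁±m₁, j₂±m₂, J±M) = (1,3,0,2,1,5)
P² = 96
sum k=0..0:
  [0] +1/12 = 1/12
S = 1/12
C² = P²·S² = 2/3 ; C = +0.816497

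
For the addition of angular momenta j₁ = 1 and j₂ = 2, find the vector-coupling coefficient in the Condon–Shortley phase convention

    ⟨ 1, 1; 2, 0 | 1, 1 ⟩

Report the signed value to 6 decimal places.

+√(1/10) ≈ +0.316228

j₁+j₂−J=2  J+j₁−j₂=0  J−j₁+j₂=2  j₁+j₂+J+1=5
(j₁±m₁, j₂±m₂, J±M) = (2,0,2,2,2,0)
P² = 8/5
sum k=0..0:
  [0] +1/4 = 1/4
S = 1/4
C² = P²·S² = 1/10 ; C = +0.316228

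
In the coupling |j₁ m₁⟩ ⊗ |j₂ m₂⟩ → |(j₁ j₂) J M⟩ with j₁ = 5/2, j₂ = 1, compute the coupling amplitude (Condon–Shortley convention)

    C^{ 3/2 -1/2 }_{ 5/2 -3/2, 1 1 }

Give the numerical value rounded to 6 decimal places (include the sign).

j₁+j₂−J=2  J+j₁−j₂=3  J−j₁+j₂=0  j₁+j₂+J+1=6
(j₁±m₁, j₂±m₂, J±M) = (1,4,2,0,1,2)
P² = 32/5
sum k=2..2:
  [2] +1/4 = 1/4
S = 1/4
C² = P²·S² = 2/5 ; C = +0.632456

+√(2/5) ≈ +0.632456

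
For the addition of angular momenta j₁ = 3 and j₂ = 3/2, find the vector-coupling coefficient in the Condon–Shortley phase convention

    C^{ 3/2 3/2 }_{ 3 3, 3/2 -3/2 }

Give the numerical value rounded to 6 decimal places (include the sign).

+√(4/7) ≈ +0.755929

√[4·3!3!0!/7! · 6!0!0!3!3!0!] = √(5184/7)
  +(−1)^0/∏(0,3,0,0,3,0)! = 1/36  (running 1/36)
⟨..|..⟩ = √(5184/7)·(1/36) = +0.755929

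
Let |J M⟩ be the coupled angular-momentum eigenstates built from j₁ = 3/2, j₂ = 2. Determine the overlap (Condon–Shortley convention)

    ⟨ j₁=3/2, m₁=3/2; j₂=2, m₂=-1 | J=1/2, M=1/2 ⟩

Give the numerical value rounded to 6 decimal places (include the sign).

j₁+j₂−J=3  J+j₁−j₂=0  J−j₁+j₂=1  j₁+j₂+J+1=5
(j₁±m₁, j₂±m₂, J±M) = (3,0,1,3,1,0)
P² = 18/5
sum k=0..0:
  [0] +1/6 = 1/6
S = 1/6
C² = P²·S² = 1/10 ; C = +0.316228

+0.316228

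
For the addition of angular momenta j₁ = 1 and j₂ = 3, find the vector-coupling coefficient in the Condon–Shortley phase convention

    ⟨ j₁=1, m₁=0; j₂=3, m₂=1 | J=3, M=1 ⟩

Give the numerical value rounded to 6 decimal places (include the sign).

-0.288675

j₁+j₂−J=1  J+j₁−j₂=1  J−j₁+j₂=5  j₁+j₂+J+1=8
(j₁±m₁, j₂±m₂, J±M) = (1,1,4,2,4,2)
P² = 48
sum k=0..1:
  [0] +1/24 = 1/24
  [1] −1/12 = -1/12
S = -1/24
C² = P²·S² = 1/12 ; C = -0.288675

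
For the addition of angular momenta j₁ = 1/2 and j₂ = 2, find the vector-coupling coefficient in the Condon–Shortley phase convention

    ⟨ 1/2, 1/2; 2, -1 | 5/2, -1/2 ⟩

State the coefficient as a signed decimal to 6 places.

√[6·0!1!4!/6! · 1!0!1!3!2!3!] = √(72/5)
  +(−1)^0/∏(0,0,0,1,1,3)! = 1/6  (running 1/6)
⟨..|..⟩ = √(72/5)·(1/6) = +0.632456

+√(2/5) ≈ +0.632456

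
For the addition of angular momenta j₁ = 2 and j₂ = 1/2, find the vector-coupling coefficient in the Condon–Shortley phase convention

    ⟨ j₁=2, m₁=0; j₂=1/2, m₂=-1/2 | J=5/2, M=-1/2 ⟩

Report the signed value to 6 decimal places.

+√(3/5) ≈ +0.774597

j₁+j₂−J=0  J+j₁−j₂=4  J−j₁+j₂=1  j₁+j₂+J+1=6
(j₁±m₁, j₂±m₂, J±M) = (2,2,0,1,2,3)
P² = 48/5
sum k=0..0:
  [0] +1/4 = 1/4
S = 1/4
C² = P²·S² = 3/5 ; C = +0.774597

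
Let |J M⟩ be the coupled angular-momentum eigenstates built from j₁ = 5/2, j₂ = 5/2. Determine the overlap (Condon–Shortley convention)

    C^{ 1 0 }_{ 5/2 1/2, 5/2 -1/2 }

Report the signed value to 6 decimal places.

√[3·4!1!1!/7! · 3!2!2!3!1!1!] = √(72/35)
  +(−1)^1/∏(1,3,1,1,0,0)! = -1/6  (running -1/6)
  +(−1)^2/∏(2,2,0,0,1,1)! = 1/4  (running 1/12)
⟨..|..⟩ = √(72/35)·(1/12) = +0.119523

+√(1/70) = +0.119523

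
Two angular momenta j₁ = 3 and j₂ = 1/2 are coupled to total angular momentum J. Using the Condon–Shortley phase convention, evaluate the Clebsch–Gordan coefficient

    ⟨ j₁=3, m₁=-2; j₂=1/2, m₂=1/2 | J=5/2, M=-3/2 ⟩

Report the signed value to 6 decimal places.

triangle: 1!×5!×0!/7! = 120/5040
(j±m)!: 1!×5!×1!×0!×1!×4! = 2880
prefactor² = (2J+1)×Δ×N² = 2880/7
  k=1: −1/(1!×0!×4!×0!×1!×0!) = -1/24
Σ = -1/24  ⇒  CG² = 2880/7×(-1/24)² = 5/7
CG = −√(5/7) = -0.845154

-0.845154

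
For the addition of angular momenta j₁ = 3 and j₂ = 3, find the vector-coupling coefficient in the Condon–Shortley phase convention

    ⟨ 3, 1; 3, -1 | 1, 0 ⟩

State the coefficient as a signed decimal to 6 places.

triangle: 5!*1!*1!/8! = 120/40320
(j±m)!: 4!*2!*2!*4!*1!*1! = 2304
prefactor² = (2J+1)*Δ*N² = 144/7
  k=1: −1/(1!*4!*1!*1!*0!*0!) = -1/24
  k=2: +1/(2!*3!*0!*0!*1!*1!) = 1/12
Σ = 1/24  ⇒  CG² = 144/7*1/24² = 1/28
CG = +√(1/28) = +0.188982

+0.188982  (= +√(1/28))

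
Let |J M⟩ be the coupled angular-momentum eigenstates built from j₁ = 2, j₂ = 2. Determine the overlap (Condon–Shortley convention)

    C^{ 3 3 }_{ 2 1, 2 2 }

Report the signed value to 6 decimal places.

−√(1/2) = -0.707107

√[7·1!3!3!/8! · 3!1!4!0!6!0!] = √(648)
  +(−1)^1/∏(1,0,0,3,3,0)! = -1/36  (running -1/36)
⟨..|..⟩ = √(648)·(-1/36) = -0.707107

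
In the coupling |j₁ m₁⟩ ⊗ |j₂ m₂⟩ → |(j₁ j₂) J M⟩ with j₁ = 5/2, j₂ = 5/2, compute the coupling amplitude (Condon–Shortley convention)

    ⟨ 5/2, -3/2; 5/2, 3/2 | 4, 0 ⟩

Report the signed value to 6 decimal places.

√[9·1!4!4!/10! · 1!4!4!1!4!4!] = √(82944/175)
  +(−1)^0/∏(0,1,4,4,0,0)! = 1/576  (running 1/576)
  +(−1)^1/∏(1,0,3,3,1,1)! = -1/36  (running -5/192)
⟨..|..⟩ = √(82944/175)·(-5/192) = -0.566947

−√(9/28) = -0.566947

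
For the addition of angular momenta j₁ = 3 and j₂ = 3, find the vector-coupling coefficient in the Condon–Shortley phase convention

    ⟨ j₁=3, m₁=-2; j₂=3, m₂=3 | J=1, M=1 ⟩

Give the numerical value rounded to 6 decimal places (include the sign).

-0.327327

√[3·5!1!1!/8! · 1!5!6!0!2!0!] = √(10800/7)
  +(−1)^5/∏(5,0,0,1,1,0)! = -1/120  (running -1/120)
⟨..|..⟩ = √(10800/7)·(-1/120) = -0.327327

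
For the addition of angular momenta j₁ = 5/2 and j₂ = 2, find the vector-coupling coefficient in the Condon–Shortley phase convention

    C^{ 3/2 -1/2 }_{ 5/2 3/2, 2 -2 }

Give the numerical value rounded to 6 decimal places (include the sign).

+√(32/105) ≈ +0.552052

√[4·3!2!1!/7! · 4!1!0!4!1!2!] = √(384/35)
  +(−1)^0/∏(0,3,1,0,1,1)! = 1/6  (running 1/6)
⟨..|..⟩ = √(384/35)·(1/6) = +0.552052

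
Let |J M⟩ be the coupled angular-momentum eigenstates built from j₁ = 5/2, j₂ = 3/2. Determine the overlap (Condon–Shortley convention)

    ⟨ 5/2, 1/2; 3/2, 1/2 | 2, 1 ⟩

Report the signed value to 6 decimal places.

triangle: 2!*3!*1!/7! = 12/5040
(j±m)!: 3!*2!*2!*1!*3!*1! = 144
prefactor² = (2J+1)*Δ*N² = 12/7
  k=1: −1/(1!*1!*1!*1!*2!*0!) = -1/2
  k=2: +1/(2!*0!*0!*0!*3!*1!) = 1/12
Σ = -5/12  ⇒  CG² = 12/7*(-5/12)² = 25/84
CG = −√(25/84) = -0.545545

−√(25/84) ≈ -0.545545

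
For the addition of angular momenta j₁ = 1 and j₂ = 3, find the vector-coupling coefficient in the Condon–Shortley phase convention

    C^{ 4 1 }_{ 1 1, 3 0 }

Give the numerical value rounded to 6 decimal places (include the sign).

j₁+j₂−J=0  J+j₁−j₂=2  J−j₁+j₂=6  j₁+j₂+J+1=9
(j₁±m₁, j₂±m₂, J±M) = (2,0,3,3,5,3)
P² = 12960/7
sum k=0..0:
  [0] +1/72 = 1/72
S = 1/72
C² = P²·S² = 5/14 ; C = +0.597614

+0.597614  (= +√(5/14))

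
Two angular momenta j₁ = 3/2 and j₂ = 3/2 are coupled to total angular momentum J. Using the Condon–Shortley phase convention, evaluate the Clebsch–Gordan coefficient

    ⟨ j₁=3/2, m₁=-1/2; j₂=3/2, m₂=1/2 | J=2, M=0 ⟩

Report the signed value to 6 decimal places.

-0.500000  (= −√(1/4))

√[5·1!2!2!/6! · 1!2!2!1!2!2!] = √(4/9)
  +(−1)^0/∏(0,1,2,2,0,0)! = 1/4  (running 1/4)
  +(−1)^1/∏(1,0,1,1,1,1)! = -1  (running -3/4)
⟨..|..⟩ = √(4/9)·(-3/4) = -0.500000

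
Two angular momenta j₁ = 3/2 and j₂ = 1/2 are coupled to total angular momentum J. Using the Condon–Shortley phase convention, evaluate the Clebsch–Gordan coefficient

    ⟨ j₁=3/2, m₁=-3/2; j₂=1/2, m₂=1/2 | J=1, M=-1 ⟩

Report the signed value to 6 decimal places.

−√(3/4) ≈ -0.866025

√[3·1!2!0!/4! · 0!3!1!0!0!2!] = √(3)
  +(−1)^1/∏(1,0,2,0,0,0)! = -1/2  (running -1/2)
⟨..|..⟩ = √(3)·(-1/2) = -0.866025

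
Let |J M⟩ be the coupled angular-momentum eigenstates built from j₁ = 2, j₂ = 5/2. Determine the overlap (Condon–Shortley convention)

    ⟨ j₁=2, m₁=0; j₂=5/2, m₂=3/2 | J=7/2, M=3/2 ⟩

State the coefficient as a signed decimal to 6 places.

−√(2/7) ≈ -0.534522

triangle: 1!×3!×4!/9! = 144/362880
(j±m)!: 2!×2!×4!×1!×5!×2! = 23040
prefactor² = (2J+1)×Δ×N² = 512/7
  k=0: +1/(0!×1!×2!×4!×1!×0!) = 1/48
  k=1: −1/(1!×0!×1!×3!×2!×1!) = -1/12
Σ = -1/16  ⇒  CG² = 512/7×(-1/16)² = 2/7
CG = −√(2/7) = -0.534522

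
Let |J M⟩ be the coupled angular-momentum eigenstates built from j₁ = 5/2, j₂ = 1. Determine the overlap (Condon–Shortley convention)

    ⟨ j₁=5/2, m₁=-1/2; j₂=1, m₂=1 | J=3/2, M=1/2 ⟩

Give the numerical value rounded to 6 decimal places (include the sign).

+√(1/5) = +0.447214

j₁+j₂−J=2  J+j₁−j₂=3  J−j₁+j₂=0  j₁+j₂+J+1=6
(j₁±m₁, j₂±m₂, J±M) = (2,3,2,0,2,1)
P² = 16/5
sum k=2..2:
  [2] +1/4 = 1/4
S = 1/4
C² = P²·S² = 1/5 ; C = +0.447214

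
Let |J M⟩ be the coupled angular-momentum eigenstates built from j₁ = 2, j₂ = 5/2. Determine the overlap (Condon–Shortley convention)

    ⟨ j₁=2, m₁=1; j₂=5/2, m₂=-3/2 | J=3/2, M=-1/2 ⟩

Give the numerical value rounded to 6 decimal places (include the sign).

-0.138013

triangle: 3!×1!×2!/7! = 12/5040
(j±m)!: 3!×1!×1!×4!×1!×2! = 288
prefactor² = (2J+1)×Δ×N² = 96/35
  k=0: +1/(0!×3!×1!×1!×0!×1!) = 1/6
  k=1: −1/(1!×2!×0!×0!×1!×2!) = -1/4
Σ = -1/12  ⇒  CG² = 96/35×(-1/12)² = 2/105
CG = −√(2/105) = -0.138013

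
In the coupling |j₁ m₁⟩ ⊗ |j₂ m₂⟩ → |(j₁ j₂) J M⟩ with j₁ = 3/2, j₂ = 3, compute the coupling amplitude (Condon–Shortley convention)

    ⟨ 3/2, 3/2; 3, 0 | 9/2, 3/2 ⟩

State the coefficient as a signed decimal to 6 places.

√[10·0!3!6!/10! · 3!0!3!3!6!3!] = √(77760/7)
  +(−1)^0/∏(0,0,0,3,3,3)! = 1/216  (running 1/216)
⟨..|..⟩ = √(77760/7)·(1/216) = +0.487950

+√(5/21) = +0.487950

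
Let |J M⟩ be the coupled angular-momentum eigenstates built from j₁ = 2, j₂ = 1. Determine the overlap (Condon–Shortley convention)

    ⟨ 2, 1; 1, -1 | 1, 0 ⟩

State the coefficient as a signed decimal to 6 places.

triangle: 2!*2!*0!/5! = 4/120
(j±m)!: 3!*1!*0!*2!*1!*1! = 12
prefactor² = (2J+1)*Δ*N² = 6/5
  k=0: +1/(0!*2!*1!*0!*1!*0!) = 1/2
Σ = 1/2  ⇒  CG² = 6/5*1/2² = 3/10
CG = +√(3/10) = +0.547723

+√(3/10) = +0.547723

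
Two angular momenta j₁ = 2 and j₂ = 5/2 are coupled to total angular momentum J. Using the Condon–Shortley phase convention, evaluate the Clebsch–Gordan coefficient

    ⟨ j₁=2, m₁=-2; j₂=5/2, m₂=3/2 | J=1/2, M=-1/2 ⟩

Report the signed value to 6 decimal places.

+0.258199  (= +√(1/15))

j₁+j₂−J=4  J+j₁−j₂=0  J−j₁+j₂=1  j₁+j₂+J+1=6
(j₁±m₁, j₂±m₂, J±M) = (0,4,4,1,0,1)
P² = 192/5
sum k=4..4:
  [4] +1/24 = 1/24
S = 1/24
C² = P²·S² = 1/15 ; C = +0.258199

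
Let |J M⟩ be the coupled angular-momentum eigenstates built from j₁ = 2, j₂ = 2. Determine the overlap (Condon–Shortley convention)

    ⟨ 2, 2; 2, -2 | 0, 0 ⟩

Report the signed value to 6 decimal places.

+√(1/5) ≈ +0.447214

√[1·4!0!0!/5! · 4!0!0!4!0!0!] = √(576/5)
  +(−1)^0/∏(0,4,0,0,0,0)! = 1/24  (running 1/24)
⟨..|..⟩ = √(576/5)·(1/24) = +0.447214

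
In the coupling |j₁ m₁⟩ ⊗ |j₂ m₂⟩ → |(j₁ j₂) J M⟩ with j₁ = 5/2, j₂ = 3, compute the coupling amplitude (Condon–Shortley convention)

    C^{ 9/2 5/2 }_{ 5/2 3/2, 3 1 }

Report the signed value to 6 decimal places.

j₁+j₂−J=1  J+j₁−j₂=4  J−j₁+j₂=5  j₁+j₂+J+1=11
(j₁±m₁, j₂±m₂, J±M) = (4,1,4,2,7,2)
P² = 92160/11
sum k=0..1:
  [0] +1/144 = 1/144
  [1] −1/288 = -1/288
S = 1/288
C² = P²·S² = 10/99 ; C = +0.317821

+0.317821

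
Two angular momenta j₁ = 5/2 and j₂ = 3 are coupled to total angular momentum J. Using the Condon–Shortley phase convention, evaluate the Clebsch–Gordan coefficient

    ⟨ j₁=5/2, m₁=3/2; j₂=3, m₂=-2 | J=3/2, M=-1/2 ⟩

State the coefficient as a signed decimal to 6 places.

triangle: 4!·1!·2!/8! = 48/40320
(j±m)!: 4!·1!·1!·5!·1!·2! = 5760
prefactor² = (2J+1)·Δ·N² = 192/7
  k=0: +1/(0!·4!·1!·1!·0!·1!) = 1/24
  k=1: −1/(1!·3!·0!·0!·1!·2!) = -1/12
Σ = -1/24  ⇒  CG² = 192/7·(-1/24)² = 1/21
CG = −√(1/21) = -0.218218

-0.218218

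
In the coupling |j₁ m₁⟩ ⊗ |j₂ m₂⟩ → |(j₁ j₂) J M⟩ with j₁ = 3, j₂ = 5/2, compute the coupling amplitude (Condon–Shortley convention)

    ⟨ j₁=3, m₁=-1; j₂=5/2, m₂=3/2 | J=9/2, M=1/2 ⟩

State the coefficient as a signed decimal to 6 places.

-0.594588

√[10·1!5!4!/11! · 2!4!4!1!5!4!] = √(184320/77)
  +(−1)^0/∏(0,1,4,4,1,0)! = 1/576  (running 1/576)
  +(−1)^1/∏(1,0,3,3,2,1)! = -1/72  (running -7/576)
⟨..|..⟩ = √(184320/77)·(-7/576) = -0.594588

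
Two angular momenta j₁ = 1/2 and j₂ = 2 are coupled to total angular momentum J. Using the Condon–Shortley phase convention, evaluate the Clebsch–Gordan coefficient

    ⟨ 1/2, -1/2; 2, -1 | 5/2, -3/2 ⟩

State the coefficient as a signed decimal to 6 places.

+0.894427  (= +√(4/5))

j₁+j₂−J=0  J+j₁−j₂=1  J−j₁+j₂=4  j₁+j₂+J+1=6
(j₁±m₁, j₂±m₂, J±M) = (0,1,1,3,1,4)
P² = 144/5
sum k=0..0:
  [0] +1/6 = 1/6
S = 1/6
C² = P²·S² = 4/5 ; C = +0.894427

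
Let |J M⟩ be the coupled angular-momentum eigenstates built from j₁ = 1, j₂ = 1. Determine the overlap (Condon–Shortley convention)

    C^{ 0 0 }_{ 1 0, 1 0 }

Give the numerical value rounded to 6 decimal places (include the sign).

j₁+j₂−J=2  J+j₁−j₂=0  J−j₁+j₂=0  j₁+j₂+J+1=3
(j₁±m₁, j₂±m₂, J±M) = (1,1,1,1,0,0)
P² = 1/3
sum k=1..1:
  [1] −1/1 = -1
S = -1
C² = P²·S² = 1/3 ; C = -0.577350

−√(1/3) = -0.577350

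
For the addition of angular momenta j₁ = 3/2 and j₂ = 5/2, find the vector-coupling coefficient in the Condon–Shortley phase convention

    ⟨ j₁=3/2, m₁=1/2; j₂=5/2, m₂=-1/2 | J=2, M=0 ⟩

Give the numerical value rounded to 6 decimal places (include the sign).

-0.267261

√[5·2!1!3!/7! · 2!1!2!3!2!2!] = √(8/7)
  +(−1)^0/∏(0,2,1,2,0,1)! = 1/4  (running 1/4)
  +(−1)^1/∏(1,1,0,1,1,2)! = -1/2  (running -1/4)
⟨..|..⟩ = √(8/7)·(-1/4) = -0.267261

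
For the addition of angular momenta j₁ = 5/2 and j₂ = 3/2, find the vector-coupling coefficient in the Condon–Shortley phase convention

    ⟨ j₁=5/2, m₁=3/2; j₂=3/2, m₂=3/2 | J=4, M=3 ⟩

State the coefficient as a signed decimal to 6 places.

√[9·0!5!3!/9! · 4!1!3!0!7!1!] = √(12960)
  +(−1)^0/∏(0,0,1,3,4,0)! = 1/144  (running 1/144)
⟨..|..⟩ = √(12960)·(1/144) = +0.790569

+0.790569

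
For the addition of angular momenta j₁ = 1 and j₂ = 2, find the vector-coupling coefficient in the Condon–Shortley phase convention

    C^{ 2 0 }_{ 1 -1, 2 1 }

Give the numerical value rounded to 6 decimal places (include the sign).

-0.707107  (= −√(1/2))

triangle: 1!×1!×3!/6! = 6/720
(j±m)!: 0!×2!×3!×1!×2!×2! = 48
prefactor² = (2J+1)×Δ×N² = 2
  k=1: −1/(1!×0!×1!×2!×0!×1!) = -1/2
Σ = -1/2  ⇒  CG² = 2×(-1/2)² = 1/2
CG = −√(1/2) = -0.707107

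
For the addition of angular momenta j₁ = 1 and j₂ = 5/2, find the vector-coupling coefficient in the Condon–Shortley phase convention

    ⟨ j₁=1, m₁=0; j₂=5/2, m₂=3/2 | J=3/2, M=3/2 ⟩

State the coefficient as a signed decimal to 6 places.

j₁+j₂−J=2  J+j₁−j₂=0  J−j₁+j₂=3  j₁+j₂+J+1=6
(j₁±m₁, j₂±m₂, J±M) = (1,1,4,1,3,0)
P² = 48/5
sum k=1..1:
  [1] −1/6 = -1/6
S = -1/6
C² = P²·S² = 4/15 ; C = -0.516398

-0.516398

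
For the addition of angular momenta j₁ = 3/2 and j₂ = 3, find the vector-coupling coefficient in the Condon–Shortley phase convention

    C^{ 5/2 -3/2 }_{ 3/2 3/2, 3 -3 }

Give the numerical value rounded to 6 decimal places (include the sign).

j₁+j₂−J=2  J+j₁−j₂=1  J−j₁+j₂=4  j₁+j₂+J+1=8
(j₁±m₁, j₂±m₂, J±M) = (3,0,0,6,1,4)
P² = 5184/7
sum k=0..0:
  [0] +1/48 = 1/48
S = 1/48
C² = P²·S² = 9/28 ; C = +0.566947

+0.566947  (= +√(9/28))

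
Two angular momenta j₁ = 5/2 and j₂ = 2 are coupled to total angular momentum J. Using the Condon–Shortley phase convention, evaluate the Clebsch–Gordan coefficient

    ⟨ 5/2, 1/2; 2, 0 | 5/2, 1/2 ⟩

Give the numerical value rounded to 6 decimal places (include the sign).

j₁+j₂−J=2  J+j₁−j₂=3  J−j₁+j₂=2  j₁+j₂+J+1=8
(j₁±m₁, j₂±m₂, J±M) = (3,2,2,2,3,2)
P² = 72/35
sum k=0..2:
  [0] +1/8 = 1/8
  [1] −1/2 = -1/2
  [2] +1/24 = 1/24
S = -1/3
C² = P²·S² = 8/35 ; C = -0.478091

−√(8/35) = -0.478091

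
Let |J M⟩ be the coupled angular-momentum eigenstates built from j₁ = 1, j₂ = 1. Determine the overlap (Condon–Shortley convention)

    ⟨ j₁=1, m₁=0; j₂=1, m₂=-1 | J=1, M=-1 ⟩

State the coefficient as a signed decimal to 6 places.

triangle: 1!·1!·1!/4! = 1/24
(j±m)!: 1!·1!·0!·2!·0!·2! = 4
prefactor² = (2J+1)·Δ·N² = 1/2
  k=0: +1/(0!·1!·1!·0!·0!·1!) = 1
Σ = 1  ⇒  CG² = 1/2·1² = 1/2
CG = +√(1/2) = +0.707107

+√(1/2) = +0.707107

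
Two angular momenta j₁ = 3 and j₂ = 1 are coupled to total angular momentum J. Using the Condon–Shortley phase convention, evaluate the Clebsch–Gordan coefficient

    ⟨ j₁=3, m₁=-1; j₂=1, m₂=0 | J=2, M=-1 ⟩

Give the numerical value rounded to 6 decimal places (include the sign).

triangle: 2!*4!*0!/7! = 48/5040
(j±m)!: 2!*4!*1!*1!*1!*3! = 288
prefactor² = (2J+1)*Δ*N² = 96/7
  k=1: −1/(1!*1!*3!*0!*1!*0!) = -1/6
Σ = -1/6  ⇒  CG² = 96/7*(-1/6)² = 8/21
CG = −√(8/21) = -0.617213

−√(8/21) ≈ -0.617213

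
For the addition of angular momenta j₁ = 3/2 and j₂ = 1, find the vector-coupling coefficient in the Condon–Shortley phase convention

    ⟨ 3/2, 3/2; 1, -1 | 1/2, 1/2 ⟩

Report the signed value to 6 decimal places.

triangle: 2!*1!*0!/4! = 2/24
(j±m)!: 3!*0!*0!*2!*1!*0! = 12
prefactor² = (2J+1)*Δ*N² = 2
  k=0: +1/(0!*2!*0!*0!*1!*0!) = 1/2
Σ = 1/2  ⇒  CG² = 2*1/2² = 1/2
CG = +√(1/2) = +0.707107

+√(1/2) ≈ +0.707107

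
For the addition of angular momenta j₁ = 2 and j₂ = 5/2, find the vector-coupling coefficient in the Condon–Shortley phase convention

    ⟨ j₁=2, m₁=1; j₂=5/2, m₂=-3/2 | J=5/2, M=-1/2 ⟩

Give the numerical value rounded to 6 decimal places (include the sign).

j₁+j₂−J=2  J+j₁−j₂=2  J−j₁+j₂=3  j₁+j₂+J+1=8
(j₁±m₁, j₂±m₂, J±M) = (3,1,1,4,2,3)
P² = 216/35
sum k=0..1:
  [0] +1/4 = 1/4
  [1] −1/12 = -1/12
S = 1/6
C² = P²·S² = 6/35 ; C = +0.414039

+√(6/35) ≈ +0.414039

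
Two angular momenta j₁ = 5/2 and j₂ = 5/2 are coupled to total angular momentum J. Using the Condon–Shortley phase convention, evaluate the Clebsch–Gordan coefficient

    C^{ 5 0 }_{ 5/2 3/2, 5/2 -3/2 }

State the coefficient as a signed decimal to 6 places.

+√(25/252) ≈ +0.314970

j₁+j₂−J=0  J+j₁−j₂=5  J−j₁+j₂=5  j₁+j₂+J+1=11
(j₁±m₁, j₂±m₂, J±M) = (4,1,1,4,5,5)
P² = 230400/7
sum k=0..0:
  [0] +1/576 = 1/576
S = 1/576
C² = P²·S² = 25/252 ; C = +0.314970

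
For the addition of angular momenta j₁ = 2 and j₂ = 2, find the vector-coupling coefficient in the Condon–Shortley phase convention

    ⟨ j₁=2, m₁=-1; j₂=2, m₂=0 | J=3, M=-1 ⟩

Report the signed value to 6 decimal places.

−√(1/5) = -0.447214

triangle: 1!·3!·3!/8! = 36/40320
(j±m)!: 1!·3!·2!·2!·2!·4! = 1152
prefactor² = (2J+1)·Δ·N² = 36/5
  k=0: +1/(0!·1!·3!·2!·0!·1!) = 1/12
  k=1: −1/(1!·0!·2!·1!·1!·2!) = -1/4
Σ = -1/6  ⇒  CG² = 36/5·(-1/6)² = 1/5
CG = −√(1/5) = -0.447214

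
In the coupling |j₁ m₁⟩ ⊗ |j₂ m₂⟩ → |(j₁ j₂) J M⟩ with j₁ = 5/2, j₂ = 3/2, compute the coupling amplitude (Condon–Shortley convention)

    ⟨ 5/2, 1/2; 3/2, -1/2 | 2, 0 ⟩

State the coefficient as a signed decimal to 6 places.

−√(1/14) ≈ -0.267261

√[5·2!3!1!/7! · 3!2!1!2!2!2!] = √(8/7)
  +(−1)^0/∏(0,2,2,1,1,0)! = 1/4  (running 1/4)
  +(−1)^1/∏(1,1,1,0,2,1)! = -1/2  (running -1/4)
⟨..|..⟩ = √(8/7)·(-1/4) = -0.267261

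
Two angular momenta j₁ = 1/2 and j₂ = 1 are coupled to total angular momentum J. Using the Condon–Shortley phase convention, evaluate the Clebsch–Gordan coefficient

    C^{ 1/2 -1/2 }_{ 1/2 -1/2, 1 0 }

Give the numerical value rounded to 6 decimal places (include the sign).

-0.577350  (= −√(1/3))

j₁+j₂−J=1  J+j₁−j₂=0  J−j₁+j₂=1  j₁+j₂+J+1=3
(j₁±m₁, j₂±m₂, J±M) = (0,1,1,1,0,1)
P² = 1/3
sum k=1..1:
  [1] −1/1 = -1
S = -1
C² = P²·S² = 1/3 ; C = -0.577350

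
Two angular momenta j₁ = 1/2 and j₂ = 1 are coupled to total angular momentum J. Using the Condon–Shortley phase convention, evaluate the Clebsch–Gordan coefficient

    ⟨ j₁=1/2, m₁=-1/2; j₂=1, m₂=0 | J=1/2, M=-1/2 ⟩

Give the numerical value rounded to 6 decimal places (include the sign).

-0.577350  (= −√(1/3))

√[2·1!0!1!/3! · 0!1!1!1!0!1!] = √(1/3)
  +(−1)^1/∏(1,0,0,0,0,1)! = -1  (running -1)
⟨..|..⟩ = √(1/3)·(-1) = -0.577350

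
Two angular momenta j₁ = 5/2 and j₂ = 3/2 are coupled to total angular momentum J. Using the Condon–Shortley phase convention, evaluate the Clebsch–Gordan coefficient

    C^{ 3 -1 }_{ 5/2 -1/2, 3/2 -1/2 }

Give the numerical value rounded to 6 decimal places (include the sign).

+√(1/60) = +0.129099

j₁+j₂−J=1  J+j₁−j₂=4  J−j₁+j₂=2  j₁+j₂+J+1=8
(j₁±m₁, j₂±m₂, J±M) = (2,3,1,2,2,4)
P² = 48/5
sum k=0..1:
  [0] +1/6 = 1/6
  [1] −1/8 = -1/8
S = 1/24
C² = P²·S² = 1/60 ; C = +0.129099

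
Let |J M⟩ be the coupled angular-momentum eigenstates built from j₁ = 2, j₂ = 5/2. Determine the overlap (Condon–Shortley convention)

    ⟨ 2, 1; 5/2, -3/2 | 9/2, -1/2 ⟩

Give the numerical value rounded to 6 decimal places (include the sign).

+0.398410

triangle: 0!·4!·5!/10! = 2880/3628800
(j±m)!: 3!·1!·1!·4!·4!·5! = 414720
prefactor² = (2J+1)·Δ·N² = 23040/7
  k=0: +1/(0!·0!·1!·1!·3!·4!) = 1/144
Σ = 1/144  ⇒  CG² = 23040/7·1/144² = 10/63
CG = +√(10/63) = +0.398410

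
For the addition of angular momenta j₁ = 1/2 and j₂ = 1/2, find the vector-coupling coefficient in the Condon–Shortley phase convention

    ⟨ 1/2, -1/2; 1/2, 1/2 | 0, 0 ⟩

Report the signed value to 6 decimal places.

-0.707107  (= −√(1/2))

triangle: 1!*0!*0!/2! = 1/2
(j±m)!: 0!*1!*1!*0!*0!*0! = 1
prefactor² = (2J+1)*Δ*N² = 1/2
  k=1: −1/(1!*0!*0!*0!*0!*0!) = -1
Σ = -1  ⇒  CG² = 1/2*(-1)² = 1/2
CG = −√(1/2) = -0.707107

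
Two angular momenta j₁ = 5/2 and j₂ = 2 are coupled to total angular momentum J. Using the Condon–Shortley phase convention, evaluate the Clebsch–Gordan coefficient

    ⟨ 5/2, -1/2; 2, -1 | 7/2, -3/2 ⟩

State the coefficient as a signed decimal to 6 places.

j₁+j₂−J=1  J+j₁−j₂=4  J−j₁+j₂=3  j₁+j₂+J+1=9
(j₁±m₁, j₂±m₂, J±M) = (2,3,1,3,2,5)
P² = 384/7
sum k=0..1:
  [0] +1/12 = 1/12
  [1] −1/24 = -1/24
S = 1/24
C² = P²·S² = 2/21 ; C = +0.308607

+0.308607  (= +√(2/21))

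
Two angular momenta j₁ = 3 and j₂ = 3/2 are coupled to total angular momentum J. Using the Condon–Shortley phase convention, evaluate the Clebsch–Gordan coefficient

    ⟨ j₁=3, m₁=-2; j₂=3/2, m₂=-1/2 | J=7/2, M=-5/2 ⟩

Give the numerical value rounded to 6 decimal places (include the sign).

j₁+j₂−J=1  J+j₁−j₂=5  J−j₁+j₂=2  j₁+j₂+J+1=9
(j₁±m₁, j₂±m₂, J±M) = (1,5,1,2,1,6)
P² = 6400/7
sum k=0..1:
  [0] +1/120 = 1/120
  [1] −1/48 = -1/48
S = -1/80
C² = P²·S² = 1/7 ; C = -0.377964

-0.377964  (= −√(1/7))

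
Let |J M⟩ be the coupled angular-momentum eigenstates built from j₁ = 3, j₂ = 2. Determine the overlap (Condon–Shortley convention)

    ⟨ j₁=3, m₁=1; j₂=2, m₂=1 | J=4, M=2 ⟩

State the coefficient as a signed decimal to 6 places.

triangle: 1!·5!·3!/10! = 720/3628800
(j±m)!: 4!·2!·3!·1!·6!·2! = 414720
prefactor² = (2J+1)·Δ·N² = 5184/7
  k=0: +1/(0!·1!·2!·3!·3!·0!) = 1/72
  k=1: −1/(1!·0!·1!·2!·4!·1!) = -1/48
Σ = -1/144  ⇒  CG² = 5184/7·(-1/144)² = 1/28
CG = −√(1/28) = -0.188982

-0.188982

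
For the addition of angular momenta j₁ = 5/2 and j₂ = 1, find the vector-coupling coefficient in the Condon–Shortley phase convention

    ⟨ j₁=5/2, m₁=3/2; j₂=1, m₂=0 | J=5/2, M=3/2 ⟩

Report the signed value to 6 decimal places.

√[6·1!4!1!/7! · 4!1!1!1!4!1!] = √(576/35)
  +(−1)^0/∏(0,1,1,1,3,0)! = 1/6  (running 1/6)
  +(−1)^1/∏(1,0,0,0,4,1)! = -1/24  (running 1/8)
⟨..|..⟩ = √(576/35)·(1/8) = +0.507093

+√(9/35) ≈ +0.507093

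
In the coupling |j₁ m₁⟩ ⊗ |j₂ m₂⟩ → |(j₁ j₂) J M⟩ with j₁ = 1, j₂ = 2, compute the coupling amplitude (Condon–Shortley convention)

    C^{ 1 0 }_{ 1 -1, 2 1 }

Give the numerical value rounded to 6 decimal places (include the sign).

+√(3/10) ≈ +0.547723

triangle: 2!·0!·2!/5! = 4/120
(j±m)!: 0!·2!·3!·1!·1!·1! = 12
prefactor² = (2J+1)·Δ·N² = 6/5
  k=2: +1/(2!·0!·0!·1!·0!·1!) = 1/2
Σ = 1/2  ⇒  CG² = 6/5·1/2² = 3/10
CG = +√(3/10) = +0.547723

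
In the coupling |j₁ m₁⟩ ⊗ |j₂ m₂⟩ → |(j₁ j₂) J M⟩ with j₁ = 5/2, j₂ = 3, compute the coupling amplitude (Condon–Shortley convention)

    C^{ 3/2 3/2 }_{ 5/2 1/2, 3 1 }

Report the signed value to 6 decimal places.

√[4·4!1!2!/8! · 3!2!4!2!3!0!] = √(576/35)
  +(−1)^2/∏(2,2,0,2,1,0)! = 1/8  (running 1/8)
⟨..|..⟩ = √(576/35)·(1/8) = +0.507093

+0.507093  (= +√(9/35))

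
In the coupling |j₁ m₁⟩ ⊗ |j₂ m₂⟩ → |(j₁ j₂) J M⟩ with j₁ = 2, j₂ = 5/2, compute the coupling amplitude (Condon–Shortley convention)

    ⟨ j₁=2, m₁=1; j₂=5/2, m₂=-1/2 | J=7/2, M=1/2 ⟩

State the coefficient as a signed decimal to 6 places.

+√(14/45) = +0.557773

j₁+j₂−J=1  J+j₁−j₂=3  J−j₁+j₂=4  j₁+j₂+J+1=9
(j₁±m₁, j₂±m₂, J±M) = (3,1,2,3,4,3)
P² = 1152/35
sum k=0..1:
  [0] +1/8 = 1/8
  [1] −1/36 = -1/36
S = 7/72
C² = P²·S² = 14/45 ; C = +0.557773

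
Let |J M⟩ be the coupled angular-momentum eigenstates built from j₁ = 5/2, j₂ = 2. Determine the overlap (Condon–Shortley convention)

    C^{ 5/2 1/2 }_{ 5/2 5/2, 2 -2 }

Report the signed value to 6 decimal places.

triangle: 2!·3!·2!/8! = 24/40320
(j±m)!: 5!·0!·0!·4!·3!·2! = 34560
prefactor² = (2J+1)·Δ·N² = 864/7
  k=0: +1/(0!·2!·0!·0!·3!·2!) = 1/24
Σ = 1/24  ⇒  CG² = 864/7·1/24² = 3/14
CG = +√(3/14) = +0.462910

+0.462910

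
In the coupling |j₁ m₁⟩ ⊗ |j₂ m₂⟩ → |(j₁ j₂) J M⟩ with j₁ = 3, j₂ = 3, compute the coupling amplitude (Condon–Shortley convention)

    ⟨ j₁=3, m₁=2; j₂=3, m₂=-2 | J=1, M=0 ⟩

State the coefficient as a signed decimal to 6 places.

√[3·5!1!1!/8! · 5!1!1!5!1!1!] = √(900/7)
  +(−1)^0/∏(0,5,1,1,0,0)! = 1/120  (running 1/120)
  +(−1)^1/∏(1,4,0,0,1,1)! = -1/24  (running -1/30)
⟨..|..⟩ = √(900/7)·(-1/30) = -0.377964

−√(1/7) = -0.377964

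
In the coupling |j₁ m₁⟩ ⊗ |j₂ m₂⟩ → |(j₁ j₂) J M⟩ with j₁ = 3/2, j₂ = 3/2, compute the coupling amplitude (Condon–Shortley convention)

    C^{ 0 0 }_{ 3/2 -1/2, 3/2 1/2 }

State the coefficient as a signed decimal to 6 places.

+√(1/4) = +0.500000

j₁+j₂−J=3  J+j₁−j₂=0  J−j₁+j₂=0  j₁+j₂+J+1=4
(j₁±m₁, j₂±m₂, J±M) = (1,2,2,1,0,0)
P² = 1
sum k=2..2:
  [2] +1/2 = 1/2
S = 1/2
C² = P²·S² = 1/4 ; C = +0.500000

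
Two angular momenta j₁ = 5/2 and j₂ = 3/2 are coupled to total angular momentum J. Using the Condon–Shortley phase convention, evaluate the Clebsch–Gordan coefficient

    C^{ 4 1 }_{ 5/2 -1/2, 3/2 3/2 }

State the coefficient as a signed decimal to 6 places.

+0.422577

triangle: 0!×5!×3!/9! = 720/362880
(j±m)!: 2!×3!×3!×0!×5!×3! = 51840
prefactor² = (2J+1)×Δ×N² = 6480/7
  k=0: +1/(0!×0!×3!×3!×2!×0!) = 1/72
Σ = 1/72  ⇒  CG² = 6480/7×1/72² = 5/28
CG = +√(5/28) = +0.422577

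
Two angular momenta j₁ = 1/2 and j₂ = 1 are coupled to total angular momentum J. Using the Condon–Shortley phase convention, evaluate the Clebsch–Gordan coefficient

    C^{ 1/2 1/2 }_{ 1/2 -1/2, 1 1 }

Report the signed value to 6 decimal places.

−√(2/3) ≈ -0.816497

triangle: 1!×0!×1!/3! = 1/6
(j±m)!: 0!×1!×2!×0!×1!×0! = 2
prefactor² = (2J+1)×Δ×N² = 2/3
  k=1: −1/(1!×0!×0!×1!×0!×0!) = -1
Σ = -1  ⇒  CG² = 2/3×(-1)² = 2/3
CG = −√(2/3) = -0.816497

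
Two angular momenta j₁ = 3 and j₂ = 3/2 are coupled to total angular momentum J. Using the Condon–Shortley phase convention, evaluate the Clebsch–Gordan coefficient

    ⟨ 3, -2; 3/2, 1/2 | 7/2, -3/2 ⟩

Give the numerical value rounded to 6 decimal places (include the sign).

√[8·1!5!2!/9! · 1!5!2!1!2!5!] = √(6400/21)
  +(−1)^0/∏(0,1,5,2,0,0)! = 1/240  (running 1/240)
  +(−1)^1/∏(1,0,4,1,1,1)! = -1/24  (running -3/80)
⟨..|..⟩ = √(6400/21)·(-3/80) = -0.654654

-0.654654  (= −√(3/7))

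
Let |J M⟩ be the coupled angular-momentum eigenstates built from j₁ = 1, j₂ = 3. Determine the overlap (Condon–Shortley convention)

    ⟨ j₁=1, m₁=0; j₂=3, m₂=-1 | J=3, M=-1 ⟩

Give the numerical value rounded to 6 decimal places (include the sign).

+0.288675  (= +√(1/12))

√[7·1!1!5!/8! · 1!1!2!4!2!4!] = √(48)
  +(−1)^0/∏(0,1,1,2,0,3)! = 1/12  (running 1/12)
  +(−1)^1/∏(1,0,0,1,1,4)! = -1/24  (running 1/24)
⟨..|..⟩ = √(48)·(1/24) = +0.288675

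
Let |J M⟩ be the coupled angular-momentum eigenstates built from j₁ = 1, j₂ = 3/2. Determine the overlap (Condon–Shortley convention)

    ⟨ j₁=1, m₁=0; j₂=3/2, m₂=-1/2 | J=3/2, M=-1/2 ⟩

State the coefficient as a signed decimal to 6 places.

+0.258199  (= +√(1/15))

triangle: 1!×1!×2!/5! = 2/120
(j±m)!: 1!×1!×1!×2!×1!×2! = 4
prefactor² = (2J+1)×Δ×N² = 4/15
  k=0: +1/(0!×1!×1!×1!×0!×1!) = 1
  k=1: −1/(1!×0!×0!×0!×1!×2!) = -1/2
Σ = 1/2  ⇒  CG² = 4/15×1/2² = 1/15
CG = +√(1/15) = +0.258199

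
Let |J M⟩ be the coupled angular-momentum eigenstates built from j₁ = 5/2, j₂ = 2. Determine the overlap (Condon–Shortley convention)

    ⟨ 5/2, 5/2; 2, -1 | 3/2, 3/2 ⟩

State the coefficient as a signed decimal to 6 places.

√[4·3!2!1!/7! · 5!0!1!3!3!0!] = √(288/7)
  +(−1)^0/∏(0,3,0,1,2,0)! = 1/12  (running 1/12)
⟨..|..⟩ = √(288/7)·(1/12) = +0.534522

+√(2/7) = +0.534522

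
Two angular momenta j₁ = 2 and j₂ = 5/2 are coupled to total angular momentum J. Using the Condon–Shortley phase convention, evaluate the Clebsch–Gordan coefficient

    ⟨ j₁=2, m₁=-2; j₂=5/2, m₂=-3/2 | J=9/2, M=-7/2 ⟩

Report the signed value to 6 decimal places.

+0.745356  (= +√(5/9))

√[10·0!4!5!/10! · 0!4!1!4!1!8!] = √(184320)
  +(−1)^0/∏(0,0,4,1,0,4)! = 1/576  (running 1/576)
⟨..|..⟩ = √(184320)·(1/576) = +0.745356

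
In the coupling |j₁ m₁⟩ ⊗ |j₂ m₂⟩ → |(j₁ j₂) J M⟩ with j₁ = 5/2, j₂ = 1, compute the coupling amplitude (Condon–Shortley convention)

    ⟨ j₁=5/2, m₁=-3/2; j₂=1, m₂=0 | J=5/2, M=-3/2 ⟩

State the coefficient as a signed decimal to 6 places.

j₁+j₂−J=1  J+j₁−j₂=4  J−j₁+j₂=1  j₁+j₂+J+1=7
(j₁±m₁, j₂±m₂, J±M) = (1,4,1,1,1,4)
P² = 576/35
sum k=0..1:
  [0] +1/24 = 1/24
  [1] −1/6 = -1/6
S = -1/8
C² = P²·S² = 9/35 ; C = -0.507093

−√(9/35) = -0.507093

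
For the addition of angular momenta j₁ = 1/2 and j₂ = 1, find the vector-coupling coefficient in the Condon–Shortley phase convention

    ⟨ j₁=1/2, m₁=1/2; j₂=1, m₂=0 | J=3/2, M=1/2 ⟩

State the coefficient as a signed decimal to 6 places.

triangle: 0!*1!*2!/4! = 2/24
(j±m)!: 1!*0!*1!*1!*2!*1! = 2
prefactor² = (2J+1)*Δ*N² = 2/3
  k=0: +1/(0!*0!*0!*1!*1!*1!) = 1
Σ = 1  ⇒  CG² = 2/3*1² = 2/3
CG = +√(2/3) = +0.816497

+0.816497  (= +√(2/3))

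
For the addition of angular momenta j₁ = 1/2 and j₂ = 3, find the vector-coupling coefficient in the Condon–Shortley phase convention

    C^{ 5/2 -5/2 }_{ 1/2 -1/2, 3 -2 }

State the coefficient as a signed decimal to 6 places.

j₁+j₂−J=1  J+j₁−j₂=0  J−j₁+j₂=5  j₁+j₂+J+1=7
(j₁±m₁, j₂±m₂, J±M) = (0,1,1,5,0,5)
P² = 14400/7
sum k=1..1:
  [1] −1/120 = -1/120
S = -1/120
C² = P²·S² = 1/7 ; C = -0.377964

−√(1/7) ≈ -0.377964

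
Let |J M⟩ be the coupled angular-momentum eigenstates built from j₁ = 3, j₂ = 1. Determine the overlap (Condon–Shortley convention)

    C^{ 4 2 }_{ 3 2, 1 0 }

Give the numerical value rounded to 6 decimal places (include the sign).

+0.654654  (= +√(3/7))

j₁+j₂−J=0  J+j₁−j₂=6  J−j₁+j₂=2  j₁+j₂+J+1=9
(j₁±m₁, j₂±m₂, J±M) = (5,1,1,1,6,2)
P² = 43200/7
sum k=0..0:
  [0] +1/120 = 1/120
S = 1/120
C² = P²·S² = 3/7 ; C = +0.654654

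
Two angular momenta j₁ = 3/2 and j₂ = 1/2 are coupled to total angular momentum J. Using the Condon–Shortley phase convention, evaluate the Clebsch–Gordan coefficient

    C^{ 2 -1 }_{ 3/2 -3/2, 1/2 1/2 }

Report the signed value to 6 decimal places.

+0.500000  (= +√(1/4))

triangle: 0!×3!×1!/5! = 6/120
(j±m)!: 0!×3!×1!×0!×1!×3! = 36
prefactor² = (2J+1)×Δ×N² = 9
  k=0: +1/(0!×0!×3!×1!×0!×0!) = 1/6
Σ = 1/6  ⇒  CG² = 9×1/6² = 1/4
CG = +√(1/4) = +0.500000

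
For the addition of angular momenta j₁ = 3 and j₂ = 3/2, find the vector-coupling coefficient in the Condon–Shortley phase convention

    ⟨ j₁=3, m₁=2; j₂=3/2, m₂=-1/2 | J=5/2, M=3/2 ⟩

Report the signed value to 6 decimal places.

+0.267261

√[6·2!4!1!/8! · 5!1!1!2!4!1!] = √(288/7)
  +(−1)^0/∏(0,2,1,1,3,0)! = 1/12  (running 1/12)
  +(−1)^1/∏(1,1,0,0,4,1)! = -1/24  (running 1/24)
⟨..|..⟩ = √(288/7)·(1/24) = +0.267261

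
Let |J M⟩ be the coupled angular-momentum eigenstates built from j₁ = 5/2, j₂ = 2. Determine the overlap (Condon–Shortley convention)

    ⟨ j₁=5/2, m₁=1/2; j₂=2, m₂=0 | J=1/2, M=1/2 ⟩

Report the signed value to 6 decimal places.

+√(1/5) ≈ +0.447214

triangle: 4!·1!·0!/6! = 24/720
(j±m)!: 3!·2!·2!·2!·1!·0! = 48
prefactor² = (2J+1)·Δ·N² = 16/5
  k=2: +1/(2!·2!·0!·0!·1!·0!) = 1/4
Σ = 1/4  ⇒  CG² = 16/5·1/4² = 1/5
CG = +√(1/5) = +0.447214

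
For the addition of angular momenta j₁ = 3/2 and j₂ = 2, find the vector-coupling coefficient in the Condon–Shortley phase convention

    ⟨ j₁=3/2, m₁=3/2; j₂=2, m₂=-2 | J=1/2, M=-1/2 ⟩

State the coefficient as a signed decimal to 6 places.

j₁+j₂−J=3  J+j₁−j₂=0  J−j₁+j₂=1  j₁+j₂+J+1=5
(j₁±m₁, j₂±m₂, J±M) = (3,0,0,4,0,1)
P² = 72/5
sum k=0..0:
  [0] +1/6 = 1/6
S = 1/6
C² = P²·S² = 2/5 ; C = +0.632456

+0.632456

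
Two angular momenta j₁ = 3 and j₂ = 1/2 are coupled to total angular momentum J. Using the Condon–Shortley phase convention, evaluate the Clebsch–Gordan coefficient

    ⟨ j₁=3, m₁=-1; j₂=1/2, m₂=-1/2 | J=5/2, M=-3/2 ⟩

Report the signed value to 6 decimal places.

+√(2/7) = +0.534522

triangle: 1!·5!·0!/7! = 120/5040
(j±m)!: 2!·4!·0!·1!·1!·4! = 1152
prefactor² = (2J+1)·Δ·N² = 1152/7
  k=0: +1/(0!·1!·4!·0!·1!·0!) = 1/24
Σ = 1/24  ⇒  CG² = 1152/7·1/24² = 2/7
CG = +√(2/7) = +0.534522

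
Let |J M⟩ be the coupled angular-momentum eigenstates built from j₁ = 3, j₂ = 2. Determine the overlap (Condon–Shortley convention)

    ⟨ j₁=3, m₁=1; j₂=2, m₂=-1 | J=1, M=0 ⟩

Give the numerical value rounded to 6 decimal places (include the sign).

−√(8/35) = -0.478091

j₁+j₂−J=4  J+j₁−j₂=2  J−j₁+j₂=0  j₁+j₂+J+1=7
(j₁±m₁, j₂±m₂, J±M) = (4,2,1,3,1,1)
P² = 288/35
sum k=1..1:
  [1] −1/6 = -1/6
S = -1/6
C² = P²·S² = 8/35 ; C = -0.478091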